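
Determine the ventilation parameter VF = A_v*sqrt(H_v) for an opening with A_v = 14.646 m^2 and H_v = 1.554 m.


sqrt(H_v) = 1.2466
VF = 14.646 * 1.2466 = 18.258 m^(5/2)

18.258 m^(5/2)


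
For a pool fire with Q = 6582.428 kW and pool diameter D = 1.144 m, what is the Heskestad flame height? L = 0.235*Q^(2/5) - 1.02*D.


Q^(2/5) = 33.679
0.235 * Q^(2/5) = 7.9145
1.02 * D = 1.1669
L = 6.7476 m

6.7476 m


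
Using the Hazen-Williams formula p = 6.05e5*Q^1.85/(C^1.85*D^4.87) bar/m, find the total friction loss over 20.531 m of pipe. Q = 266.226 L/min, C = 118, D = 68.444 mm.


Q^1.85 = 30670
C^1.85 = 6807.4
D^4.87 = 8.6713e+08
p/m = 0.0031434 bar/m
p_total = 0.0031434 * 20.531 = 0.064538 bar

0.064538 bar


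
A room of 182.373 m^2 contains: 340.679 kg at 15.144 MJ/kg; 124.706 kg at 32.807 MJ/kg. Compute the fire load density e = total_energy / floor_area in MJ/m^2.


Total energy = 340.679*15.144 + 124.706*32.807
= 5159.243 + 4091.230
= 9250.473 MJ
e = 9250.473 / 182.373 = 50.723 MJ/m^2

50.723 MJ/m^2


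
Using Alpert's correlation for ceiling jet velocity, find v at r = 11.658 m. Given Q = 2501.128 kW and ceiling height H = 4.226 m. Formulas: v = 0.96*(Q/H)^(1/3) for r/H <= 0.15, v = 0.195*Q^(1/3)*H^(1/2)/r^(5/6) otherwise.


r/H = 11.658 / 4.226 = 2.7586
r/H > 0.15, so v = 0.195*Q^(1/3)*H^(1/2)/r^(5/6)
Q^(1/3) = 13.574
H^(1/2) = 2.0557
r^(5/6) = 7.7420
v = 0.195 * 13.574 * 2.0557 / 7.7420 = 0.70284 m/s

0.70284 m/s


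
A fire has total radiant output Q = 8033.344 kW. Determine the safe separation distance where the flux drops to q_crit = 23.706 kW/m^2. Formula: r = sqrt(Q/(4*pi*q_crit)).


4*pi*q_crit = 297.90
Q/(4*pi*q_crit) = 26.967
r = sqrt(26.967) = 5.1929 m

5.1929 m


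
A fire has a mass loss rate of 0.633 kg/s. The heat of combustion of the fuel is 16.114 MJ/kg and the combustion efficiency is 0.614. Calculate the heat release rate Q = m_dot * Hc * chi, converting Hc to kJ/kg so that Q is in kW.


Hc = 16.114 MJ/kg = 16.114 * 1000 kJ/kg = 16114 kJ/kg
Q = 0.633 kg/s * 16114 kJ/kg * 0.614 = 6262.9 kW

6262.9 kW


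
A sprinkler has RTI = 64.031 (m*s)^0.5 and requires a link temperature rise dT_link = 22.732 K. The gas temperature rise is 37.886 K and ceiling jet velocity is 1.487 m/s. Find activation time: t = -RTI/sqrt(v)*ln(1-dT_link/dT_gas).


dT_link/dT_gas = 0.60001
ln(1 - 0.60001) = -0.91632
t = -64.031 / sqrt(1.487) * -0.91632 = 48.115 s

48.115 s


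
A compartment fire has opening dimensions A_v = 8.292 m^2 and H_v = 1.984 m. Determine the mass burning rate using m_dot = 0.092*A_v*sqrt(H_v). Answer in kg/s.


sqrt(H_v) = 1.4085
m_dot = 0.092 * 8.292 * 1.4085 = 1.0745 kg/s

1.0745 kg/s


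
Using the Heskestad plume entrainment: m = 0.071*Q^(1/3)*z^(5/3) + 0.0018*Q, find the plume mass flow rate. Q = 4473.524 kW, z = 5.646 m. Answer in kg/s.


Q^(1/3) = 16.477
z^(5/3) = 17.902
First term = 0.071 * 16.477 * 17.902 = 20.943
Second term = 0.0018 * 4473.524 = 8.0523
m = 28.996 kg/s

28.996 kg/s


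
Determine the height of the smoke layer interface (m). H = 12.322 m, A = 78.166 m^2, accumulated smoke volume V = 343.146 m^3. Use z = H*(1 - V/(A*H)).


V/(A*H) = 0.35627
1 - 0.35627 = 0.64373
z = 12.322 * 0.64373 = 7.9320 m

7.9320 m


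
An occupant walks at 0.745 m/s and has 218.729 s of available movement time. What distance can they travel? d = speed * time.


d = 0.745 * 218.729 = 162.95 m

162.95 m


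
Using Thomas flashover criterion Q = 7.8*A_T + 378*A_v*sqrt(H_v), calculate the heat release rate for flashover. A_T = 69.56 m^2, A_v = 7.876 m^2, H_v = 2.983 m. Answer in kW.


7.8*A_T = 542.568
sqrt(H_v) = 1.7271
378*A_v*sqrt(H_v) = 5141.9
Q = 542.568 + 5141.9 = 5684.5 kW

5684.5 kW


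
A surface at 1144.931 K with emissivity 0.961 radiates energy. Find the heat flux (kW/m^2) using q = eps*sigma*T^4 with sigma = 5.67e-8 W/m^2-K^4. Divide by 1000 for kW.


T^4 = 1.7184e+12
q = 0.961 * 5.67e-8 * 1.7184e+12 / 1000 = 93.632 kW/m^2

93.632 kW/m^2


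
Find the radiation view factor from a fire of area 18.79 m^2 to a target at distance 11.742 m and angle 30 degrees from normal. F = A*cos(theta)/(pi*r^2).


cos(30 deg) = 0.86603
pi*r^2 = 433.15
F = 18.79 * 0.86603 / 433.15 = 0.037568

0.037568


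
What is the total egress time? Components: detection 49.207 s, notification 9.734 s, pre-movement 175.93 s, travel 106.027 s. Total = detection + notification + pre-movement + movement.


Total = 49.207 + 9.734 + 175.93 + 106.027 = 340.898 s

340.898 s


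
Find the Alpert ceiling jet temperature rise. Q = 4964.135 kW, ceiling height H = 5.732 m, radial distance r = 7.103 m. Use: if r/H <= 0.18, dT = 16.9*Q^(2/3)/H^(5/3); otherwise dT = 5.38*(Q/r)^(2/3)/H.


r/H = 7.103 / 5.732 = 1.2392
r/H > 0.18, so dT = 5.38*(Q/r)^(2/3)/H
Q/r = 698.88
(Q/r)^(2/3) = 78.753
dT = 5.38 * 78.753 / 5.732 = 73.917 K

73.917 K


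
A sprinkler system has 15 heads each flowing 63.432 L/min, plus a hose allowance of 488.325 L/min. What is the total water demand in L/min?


Sprinkler demand = 15 * 63.432 = 951.48 L/min
Total = 951.48 + 488.325 = 1439.805 L/min

1439.805 L/min


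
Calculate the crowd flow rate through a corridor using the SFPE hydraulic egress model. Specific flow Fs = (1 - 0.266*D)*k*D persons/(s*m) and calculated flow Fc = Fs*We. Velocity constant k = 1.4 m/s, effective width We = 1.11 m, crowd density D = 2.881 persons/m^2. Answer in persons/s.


1 - 0.266*D = 1 - 0.266*2.881 = 0.23365
Fs = 0.23365 * 1.4 * 2.881 = 0.94242 persons/(s*m)
Fc = 0.94242 * 1.11 = 1.0461 persons/s

1.0461 persons/s


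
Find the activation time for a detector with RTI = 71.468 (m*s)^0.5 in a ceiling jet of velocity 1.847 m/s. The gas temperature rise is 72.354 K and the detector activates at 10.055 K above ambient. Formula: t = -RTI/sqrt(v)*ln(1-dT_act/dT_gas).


dT_act/dT_gas = 0.13897
ln(1 - 0.13897) = -0.14963
t = -71.468 / sqrt(1.847) * -0.14963 = 7.8683 s

7.8683 s


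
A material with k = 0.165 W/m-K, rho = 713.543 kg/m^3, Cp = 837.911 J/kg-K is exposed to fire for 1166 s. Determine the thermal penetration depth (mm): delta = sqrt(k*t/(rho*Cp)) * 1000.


alpha = 0.165 / (713.543 * 837.911) = 2.7597e-07 m^2/s
alpha * t = 0.00032178
delta = sqrt(0.00032178) * 1000 = 17.938 mm

17.938 mm


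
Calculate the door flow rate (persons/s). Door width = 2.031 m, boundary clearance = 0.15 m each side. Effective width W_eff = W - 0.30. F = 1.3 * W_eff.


W_eff = 2.031 - 0.30 = 1.731 m
F = 1.3 * 1.731 = 2.2503 persons/s

2.2503 persons/s


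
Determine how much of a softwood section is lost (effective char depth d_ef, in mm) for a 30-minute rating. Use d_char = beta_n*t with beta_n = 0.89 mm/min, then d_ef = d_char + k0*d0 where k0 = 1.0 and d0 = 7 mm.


d_char = 0.89 * 30 = 26.7 mm
d_ef = 26.7 + 1.0*7 = 33.7 mm

33.7 mm


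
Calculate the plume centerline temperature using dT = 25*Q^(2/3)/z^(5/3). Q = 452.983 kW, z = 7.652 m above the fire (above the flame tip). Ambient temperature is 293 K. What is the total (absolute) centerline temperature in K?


Q^(2/3) = 58.982
z^(5/3) = 29.714
dT = 25 * 58.982 / 29.714 = 49.625 K
T = 293 + 49.625 = 342.63 K

342.63 K


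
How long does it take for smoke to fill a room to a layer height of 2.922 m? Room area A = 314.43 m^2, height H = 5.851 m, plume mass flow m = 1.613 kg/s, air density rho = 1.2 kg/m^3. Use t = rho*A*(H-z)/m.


H - z = 2.929 m
t = 1.2 * 314.43 * 2.929 / 1.613 = 685.16 s

685.16 s


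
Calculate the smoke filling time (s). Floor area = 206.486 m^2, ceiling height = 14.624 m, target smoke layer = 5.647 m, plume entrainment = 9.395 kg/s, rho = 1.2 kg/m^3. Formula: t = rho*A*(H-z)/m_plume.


H - z = 8.977 m
t = 1.2 * 206.486 * 8.977 / 9.395 = 236.76 s

236.76 s


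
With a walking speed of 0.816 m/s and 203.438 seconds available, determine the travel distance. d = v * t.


d = 0.816 * 203.438 = 166.01 m

166.01 m


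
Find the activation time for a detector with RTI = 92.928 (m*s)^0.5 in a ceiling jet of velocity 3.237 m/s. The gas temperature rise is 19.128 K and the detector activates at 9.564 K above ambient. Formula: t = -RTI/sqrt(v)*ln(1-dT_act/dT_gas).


dT_act/dT_gas = 0.5
ln(1 - 0.5) = -0.69315
t = -92.928 / sqrt(3.237) * -0.69315 = 35.801 s

35.801 s


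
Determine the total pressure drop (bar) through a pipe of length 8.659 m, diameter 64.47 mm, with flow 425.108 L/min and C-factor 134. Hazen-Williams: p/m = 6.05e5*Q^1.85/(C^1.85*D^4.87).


Q^1.85 = 72899
C^1.85 = 8612.8
D^4.87 = 6.4800e+08
p/m = 0.0079025 bar/m
p_total = 0.0079025 * 8.659 = 0.068428 bar

0.068428 bar


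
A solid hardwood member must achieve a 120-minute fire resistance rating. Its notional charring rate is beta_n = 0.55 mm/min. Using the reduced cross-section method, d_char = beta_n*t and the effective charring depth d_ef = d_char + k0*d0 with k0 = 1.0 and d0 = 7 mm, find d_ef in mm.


d_char = 0.55 * 120 = 66 mm
d_ef = 66 + 1.0*7 = 73 mm

73 mm


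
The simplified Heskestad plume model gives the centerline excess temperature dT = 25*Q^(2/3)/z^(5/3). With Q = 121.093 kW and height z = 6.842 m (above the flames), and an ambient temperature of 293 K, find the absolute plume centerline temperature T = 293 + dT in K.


Q^(2/3) = 24.476
z^(5/3) = 24.659
dT = 25 * 24.476 / 24.659 = 24.815 K
T = 293 + 24.815 = 317.81 K

317.81 K


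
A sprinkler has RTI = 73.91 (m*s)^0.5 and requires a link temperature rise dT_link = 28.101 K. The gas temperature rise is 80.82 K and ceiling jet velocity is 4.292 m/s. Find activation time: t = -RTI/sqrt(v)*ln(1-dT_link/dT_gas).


dT_link/dT_gas = 0.34770
ln(1 - 0.34770) = -0.42725
t = -73.91 / sqrt(4.292) * -0.42725 = 15.242 s

15.242 s


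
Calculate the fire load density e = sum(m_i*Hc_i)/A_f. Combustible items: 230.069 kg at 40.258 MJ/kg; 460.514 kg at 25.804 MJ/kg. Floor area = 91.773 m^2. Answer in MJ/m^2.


Total energy = 230.069*40.258 + 460.514*25.804
= 9262.118 + 11883.10
= 21145.22 MJ
e = 21145.22 / 91.773 = 230.41 MJ/m^2

230.41 MJ/m^2


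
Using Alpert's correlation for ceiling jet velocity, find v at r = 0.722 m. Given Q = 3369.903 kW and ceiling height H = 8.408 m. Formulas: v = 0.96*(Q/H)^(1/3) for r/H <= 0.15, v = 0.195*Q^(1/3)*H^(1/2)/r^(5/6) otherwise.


r/H = 0.722 / 8.408 = 0.085871
r/H <= 0.15, so v = 0.96*(Q/H)^(1/3)
Q/H = 400.80
(Q/H)^(1/3) = 7.3730
v = 0.96 * 7.3730 = 7.0780 m/s

7.0780 m/s


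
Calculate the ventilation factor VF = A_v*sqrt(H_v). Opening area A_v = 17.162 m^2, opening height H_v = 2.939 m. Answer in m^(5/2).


sqrt(H_v) = 1.7144
VF = 17.162 * 1.7144 = 29.422 m^(5/2)

29.422 m^(5/2)


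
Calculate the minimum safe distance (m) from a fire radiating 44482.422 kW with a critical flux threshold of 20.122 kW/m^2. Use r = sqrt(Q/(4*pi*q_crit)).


4*pi*q_crit = 252.86
Q/(4*pi*q_crit) = 175.92
r = sqrt(175.92) = 13.263 m

13.263 m


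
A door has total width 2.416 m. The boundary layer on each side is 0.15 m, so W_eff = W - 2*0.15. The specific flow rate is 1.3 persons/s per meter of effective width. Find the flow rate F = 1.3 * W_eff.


W_eff = 2.416 - 0.30 = 2.116 m
F = 1.3 * 2.116 = 2.7508 persons/s

2.7508 persons/s


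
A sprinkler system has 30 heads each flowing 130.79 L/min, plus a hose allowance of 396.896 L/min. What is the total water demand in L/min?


Sprinkler demand = 30 * 130.79 = 3923.7 L/min
Total = 3923.7 + 396.896 = 4320.596 L/min

4320.596 L/min


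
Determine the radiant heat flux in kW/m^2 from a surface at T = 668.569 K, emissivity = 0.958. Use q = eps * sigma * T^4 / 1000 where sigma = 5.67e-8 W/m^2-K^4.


T^4 = 1.9980e+11
q = 0.958 * 5.67e-8 * 1.9980e+11 / 1000 = 10.853 kW/m^2

10.853 kW/m^2


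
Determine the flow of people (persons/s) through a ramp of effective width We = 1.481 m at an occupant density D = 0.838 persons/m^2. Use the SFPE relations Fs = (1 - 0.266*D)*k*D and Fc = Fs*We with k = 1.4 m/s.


1 - 0.266*D = 1 - 0.266*0.838 = 0.77709
Fs = 0.77709 * 1.4 * 0.838 = 0.91168 persons/(s*m)
Fc = 0.91168 * 1.481 = 1.3502 persons/s

1.3502 persons/s


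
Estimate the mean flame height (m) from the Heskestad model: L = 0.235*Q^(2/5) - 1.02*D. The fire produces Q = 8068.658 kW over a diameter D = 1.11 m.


Q^(2/5) = 36.536
0.235 * Q^(2/5) = 8.5860
1.02 * D = 1.1322
L = 7.4538 m

7.4538 m


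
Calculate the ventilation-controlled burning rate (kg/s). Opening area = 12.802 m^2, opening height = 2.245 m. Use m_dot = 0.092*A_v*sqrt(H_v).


sqrt(H_v) = 1.4983
m_dot = 0.092 * 12.802 * 1.4983 = 1.7647 kg/s

1.7647 kg/s


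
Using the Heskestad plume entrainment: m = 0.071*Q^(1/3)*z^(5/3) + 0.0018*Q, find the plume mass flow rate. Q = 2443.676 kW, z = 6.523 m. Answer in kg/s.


Q^(1/3) = 13.469
z^(5/3) = 22.773
First term = 0.071 * 13.469 * 22.773 = 21.778
Second term = 0.0018 * 2443.676 = 4.3986
m = 26.177 kg/s

26.177 kg/s


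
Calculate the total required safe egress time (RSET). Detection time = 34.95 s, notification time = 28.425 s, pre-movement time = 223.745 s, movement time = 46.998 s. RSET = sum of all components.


Total = 34.95 + 28.425 + 223.745 + 46.998 = 334.118 s

334.118 s


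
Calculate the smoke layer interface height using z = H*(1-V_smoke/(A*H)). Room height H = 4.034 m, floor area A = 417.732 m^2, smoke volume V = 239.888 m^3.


V/(A*H) = 0.14236
1 - 0.14236 = 0.85764
z = 4.034 * 0.85764 = 3.4597 m

3.4597 m


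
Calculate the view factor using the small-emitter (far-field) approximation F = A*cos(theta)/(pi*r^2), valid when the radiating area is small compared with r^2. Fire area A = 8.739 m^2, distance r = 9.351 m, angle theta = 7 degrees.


cos(7 deg) = 0.99255
pi*r^2 = 274.70
F = 8.739 * 0.99255 / 274.70 = 0.031575

0.031575


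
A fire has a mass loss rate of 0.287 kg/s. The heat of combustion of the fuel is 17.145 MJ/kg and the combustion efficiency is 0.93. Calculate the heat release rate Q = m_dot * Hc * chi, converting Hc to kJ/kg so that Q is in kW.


Hc = 17.145 MJ/kg = 17.145 * 1000 kJ/kg = 17145 kJ/kg
Q = 0.287 kg/s * 17145 kJ/kg * 0.93 = 4576.2 kW

4576.2 kW


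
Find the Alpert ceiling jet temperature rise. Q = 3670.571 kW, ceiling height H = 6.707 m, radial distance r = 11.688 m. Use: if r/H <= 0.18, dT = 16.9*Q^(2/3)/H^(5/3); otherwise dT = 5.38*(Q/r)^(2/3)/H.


r/H = 11.688 / 6.707 = 1.7427
r/H > 0.18, so dT = 5.38*(Q/r)^(2/3)/H
Q/r = 314.05
(Q/r)^(2/3) = 46.202
dT = 5.38 * 46.202 / 6.707 = 37.061 K

37.061 K


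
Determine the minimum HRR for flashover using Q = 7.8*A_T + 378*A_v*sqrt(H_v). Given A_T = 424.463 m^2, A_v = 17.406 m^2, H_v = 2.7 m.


7.8*A_T = 3310.8
sqrt(H_v) = 1.6432
378*A_v*sqrt(H_v) = 10811
Q = 3310.8 + 10811 = 14122 kW

14122 kW


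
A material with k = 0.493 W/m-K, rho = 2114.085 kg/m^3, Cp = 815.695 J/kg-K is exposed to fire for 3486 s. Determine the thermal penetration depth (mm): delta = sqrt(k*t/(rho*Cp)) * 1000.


alpha = 0.493 / (2114.085 * 815.695) = 2.8589e-07 m^2/s
alpha * t = 0.00099661
delta = sqrt(0.00099661) * 1000 = 31.569 mm

31.569 mm


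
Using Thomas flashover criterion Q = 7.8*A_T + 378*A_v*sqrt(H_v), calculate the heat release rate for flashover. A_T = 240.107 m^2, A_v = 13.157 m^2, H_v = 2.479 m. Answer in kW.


7.8*A_T = 1872.8
sqrt(H_v) = 1.5745
378*A_v*sqrt(H_v) = 7830.5
Q = 1872.8 + 7830.5 = 9703.3 kW

9703.3 kW


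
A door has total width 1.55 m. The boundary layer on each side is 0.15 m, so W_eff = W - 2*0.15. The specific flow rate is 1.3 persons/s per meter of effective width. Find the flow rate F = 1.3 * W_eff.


W_eff = 1.55 - 0.30 = 1.25 m
F = 1.3 * 1.25 = 1.625 persons/s

1.625 persons/s


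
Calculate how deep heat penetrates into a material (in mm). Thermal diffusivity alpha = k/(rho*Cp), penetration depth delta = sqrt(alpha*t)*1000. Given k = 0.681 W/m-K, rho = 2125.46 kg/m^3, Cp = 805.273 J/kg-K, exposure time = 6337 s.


alpha = 0.681 / (2125.46 * 805.273) = 3.9788e-07 m^2/s
alpha * t = 0.0025214
delta = sqrt(0.0025214) * 1000 = 50.213 mm

50.213 mm


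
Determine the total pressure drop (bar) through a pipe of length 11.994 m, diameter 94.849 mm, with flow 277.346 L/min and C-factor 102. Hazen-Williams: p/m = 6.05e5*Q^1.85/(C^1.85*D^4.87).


Q^1.85 = 33082
C^1.85 = 5198.9
D^4.87 = 4.2477e+09
p/m = 0.00090633 bar/m
p_total = 0.00090633 * 11.994 = 0.010871 bar

0.010871 bar


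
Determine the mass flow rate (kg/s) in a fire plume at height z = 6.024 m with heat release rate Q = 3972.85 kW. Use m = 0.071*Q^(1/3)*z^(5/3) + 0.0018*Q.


Q^(1/3) = 15.838
z^(5/3) = 19.944
First term = 0.071 * 15.838 * 19.944 = 22.427
Second term = 0.0018 * 3972.85 = 7.1511
m = 29.578 kg/s

29.578 kg/s


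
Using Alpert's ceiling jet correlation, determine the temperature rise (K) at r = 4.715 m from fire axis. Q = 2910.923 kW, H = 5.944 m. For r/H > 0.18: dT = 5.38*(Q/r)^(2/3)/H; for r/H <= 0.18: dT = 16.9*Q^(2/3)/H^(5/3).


r/H = 4.715 / 5.944 = 0.79324
r/H > 0.18, so dT = 5.38*(Q/r)^(2/3)/H
Q/r = 617.37
(Q/r)^(2/3) = 72.505
dT = 5.38 * 72.505 / 5.944 = 65.625 K

65.625 K


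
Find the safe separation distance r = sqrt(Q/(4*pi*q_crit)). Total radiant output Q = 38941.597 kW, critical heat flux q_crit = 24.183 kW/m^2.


4*pi*q_crit = 303.89
Q/(4*pi*q_crit) = 128.14
r = sqrt(128.14) = 11.320 m

11.320 m


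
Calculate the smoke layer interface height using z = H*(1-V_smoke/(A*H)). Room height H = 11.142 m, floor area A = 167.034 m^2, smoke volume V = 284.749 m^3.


V/(A*H) = 0.15300
1 - 0.15300 = 0.84700
z = 11.142 * 0.84700 = 9.4373 m

9.4373 m


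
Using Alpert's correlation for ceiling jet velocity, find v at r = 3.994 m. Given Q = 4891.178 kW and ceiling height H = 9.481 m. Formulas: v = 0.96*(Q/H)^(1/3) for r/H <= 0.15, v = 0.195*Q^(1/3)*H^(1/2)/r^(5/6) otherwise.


r/H = 3.994 / 9.481 = 0.42126
r/H > 0.15, so v = 0.195*Q^(1/3)*H^(1/2)/r^(5/6)
Q^(1/3) = 16.975
H^(1/2) = 3.0791
r^(5/6) = 3.1708
v = 0.195 * 16.975 * 3.0791 / 3.1708 = 3.2143 m/s

3.2143 m/s


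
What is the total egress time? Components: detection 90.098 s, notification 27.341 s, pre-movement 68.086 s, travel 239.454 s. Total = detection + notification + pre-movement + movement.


Total = 90.098 + 27.341 + 68.086 + 239.454 = 424.979 s

424.979 s


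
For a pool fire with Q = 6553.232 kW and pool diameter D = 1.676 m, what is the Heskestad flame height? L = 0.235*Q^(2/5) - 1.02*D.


Q^(2/5) = 33.619
0.235 * Q^(2/5) = 7.9004
1.02 * D = 1.7095
L = 6.1909 m

6.1909 m


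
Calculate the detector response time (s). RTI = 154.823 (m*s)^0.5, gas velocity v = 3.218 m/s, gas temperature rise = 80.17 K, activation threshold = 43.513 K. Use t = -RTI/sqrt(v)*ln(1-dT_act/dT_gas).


dT_act/dT_gas = 0.54276
ln(1 - 0.54276) = -0.78254
t = -154.823 / sqrt(3.218) * -0.78254 = 67.539 s

67.539 s


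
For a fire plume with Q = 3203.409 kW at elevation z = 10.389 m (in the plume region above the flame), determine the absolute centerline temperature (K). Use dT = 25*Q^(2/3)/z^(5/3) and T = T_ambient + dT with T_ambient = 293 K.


Q^(2/3) = 217.31
z^(5/3) = 49.464
dT = 25 * 217.31 / 49.464 = 109.83 K
T = 293 + 109.83 = 402.83 K

402.83 K


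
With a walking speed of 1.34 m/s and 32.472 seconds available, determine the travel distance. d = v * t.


d = 1.34 * 32.472 = 43.512 m

43.512 m


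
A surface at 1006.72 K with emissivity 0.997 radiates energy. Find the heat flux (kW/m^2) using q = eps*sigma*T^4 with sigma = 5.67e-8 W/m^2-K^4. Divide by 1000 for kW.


T^4 = 1.0272e+12
q = 0.997 * 5.67e-8 * 1.0272e+12 / 1000 = 58.065 kW/m^2

58.065 kW/m^2


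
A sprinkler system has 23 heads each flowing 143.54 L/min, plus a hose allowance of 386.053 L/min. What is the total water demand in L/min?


Sprinkler demand = 23 * 143.54 = 3301.42 L/min
Total = 3301.42 + 386.053 = 3687.473 L/min

3687.473 L/min


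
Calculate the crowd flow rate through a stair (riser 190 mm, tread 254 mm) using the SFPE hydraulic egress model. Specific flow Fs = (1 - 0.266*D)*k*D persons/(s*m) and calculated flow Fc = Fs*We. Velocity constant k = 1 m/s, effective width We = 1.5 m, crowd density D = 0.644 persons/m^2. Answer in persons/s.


1 - 0.266*D = 1 - 0.266*0.644 = 0.82870
Fs = 0.82870 * 1 * 0.644 = 0.53368 persons/(s*m)
Fc = 0.53368 * 1.5 = 0.80052 persons/s

0.80052 persons/s


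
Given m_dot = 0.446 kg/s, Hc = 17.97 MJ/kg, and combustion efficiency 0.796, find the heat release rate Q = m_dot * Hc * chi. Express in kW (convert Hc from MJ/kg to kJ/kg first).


Hc = 17.97 MJ/kg = 17.97 * 1000 kJ/kg = 17970 kJ/kg
Q = 0.446 kg/s * 17970 kJ/kg * 0.796 = 6379.6 kW

6379.6 kW


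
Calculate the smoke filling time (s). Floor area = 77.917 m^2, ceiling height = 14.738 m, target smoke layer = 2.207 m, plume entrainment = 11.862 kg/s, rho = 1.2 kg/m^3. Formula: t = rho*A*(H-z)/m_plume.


H - z = 12.531 m
t = 1.2 * 77.917 * 12.531 / 11.862 = 98.774 s

98.774 s


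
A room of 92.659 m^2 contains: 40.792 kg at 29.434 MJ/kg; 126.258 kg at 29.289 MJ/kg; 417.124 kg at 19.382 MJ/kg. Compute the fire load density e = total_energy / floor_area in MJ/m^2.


Total energy = 40.792*29.434 + 126.258*29.289 + 417.124*19.382
= 1200.672 + 3697.971 + 8084.697
= 12983.34 MJ
e = 12983.34 / 92.659 = 140.12 MJ/m^2

140.12 MJ/m^2


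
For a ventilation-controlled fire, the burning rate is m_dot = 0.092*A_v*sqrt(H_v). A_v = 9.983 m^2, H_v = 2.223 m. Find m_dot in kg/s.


sqrt(H_v) = 1.4910
m_dot = 0.092 * 9.983 * 1.4910 = 1.3694 kg/s

1.3694 kg/s


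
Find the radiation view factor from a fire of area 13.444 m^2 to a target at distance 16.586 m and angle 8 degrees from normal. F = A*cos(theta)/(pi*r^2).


cos(8 deg) = 0.99027
pi*r^2 = 864.24
F = 13.444 * 0.99027 / 864.24 = 0.015405

0.015405


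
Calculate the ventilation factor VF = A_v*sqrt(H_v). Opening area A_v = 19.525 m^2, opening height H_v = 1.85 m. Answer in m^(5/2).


sqrt(H_v) = 1.3601
VF = 19.525 * 1.3601 = 26.557 m^(5/2)

26.557 m^(5/2)


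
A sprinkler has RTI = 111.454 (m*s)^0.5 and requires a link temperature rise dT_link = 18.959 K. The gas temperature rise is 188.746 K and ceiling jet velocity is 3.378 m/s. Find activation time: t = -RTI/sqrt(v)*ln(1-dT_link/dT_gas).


dT_link/dT_gas = 0.10045
ln(1 - 0.10045) = -0.10586
t = -111.454 / sqrt(3.378) * -0.10586 = 6.4193 s

6.4193 s


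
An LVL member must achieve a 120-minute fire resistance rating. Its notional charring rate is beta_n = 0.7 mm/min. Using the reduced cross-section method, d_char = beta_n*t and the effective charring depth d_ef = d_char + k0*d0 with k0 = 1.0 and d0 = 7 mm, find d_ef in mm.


d_char = 0.7 * 120 = 84 mm
d_ef = 84 + 1.0*7 = 91 mm

91 mm


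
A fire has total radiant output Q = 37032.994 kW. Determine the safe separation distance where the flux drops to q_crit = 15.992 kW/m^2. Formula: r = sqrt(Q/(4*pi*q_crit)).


4*pi*q_crit = 200.96
Q/(4*pi*q_crit) = 184.28
r = sqrt(184.28) = 13.575 m

13.575 m


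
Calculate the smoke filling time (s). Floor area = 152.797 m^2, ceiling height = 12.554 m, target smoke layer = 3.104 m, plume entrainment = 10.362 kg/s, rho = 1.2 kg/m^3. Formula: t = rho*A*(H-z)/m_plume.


H - z = 9.45 m
t = 1.2 * 152.797 * 9.45 / 10.362 = 167.22 s

167.22 s


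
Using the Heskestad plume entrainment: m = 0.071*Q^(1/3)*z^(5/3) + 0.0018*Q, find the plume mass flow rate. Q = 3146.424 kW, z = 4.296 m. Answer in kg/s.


Q^(1/3) = 14.653
z^(5/3) = 11.353
First term = 0.071 * 14.653 * 11.353 = 11.811
Second term = 0.0018 * 3146.424 = 5.6636
m = 17.475 kg/s

17.475 kg/s


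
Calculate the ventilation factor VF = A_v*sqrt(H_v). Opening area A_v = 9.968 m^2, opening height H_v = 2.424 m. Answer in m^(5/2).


sqrt(H_v) = 1.5569
VF = 9.968 * 1.5569 = 15.519 m^(5/2)

15.519 m^(5/2)


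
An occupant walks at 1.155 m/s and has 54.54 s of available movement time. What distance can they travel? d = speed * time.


d = 1.155 * 54.54 = 62.994 m

62.994 m


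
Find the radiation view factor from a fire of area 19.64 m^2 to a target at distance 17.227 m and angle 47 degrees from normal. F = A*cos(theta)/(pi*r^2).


cos(47 deg) = 0.68200
pi*r^2 = 932.33
F = 19.64 * 0.68200 / 932.33 = 0.014367

0.014367


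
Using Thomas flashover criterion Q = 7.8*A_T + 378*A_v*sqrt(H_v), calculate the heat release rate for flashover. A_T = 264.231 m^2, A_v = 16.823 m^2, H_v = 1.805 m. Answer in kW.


7.8*A_T = 2061.0
sqrt(H_v) = 1.3435
378*A_v*sqrt(H_v) = 8543.5
Q = 2061.0 + 8543.5 = 10604 kW

10604 kW


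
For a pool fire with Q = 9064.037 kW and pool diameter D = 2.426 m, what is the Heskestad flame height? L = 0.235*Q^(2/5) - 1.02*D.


Q^(2/5) = 38.276
0.235 * Q^(2/5) = 8.9949
1.02 * D = 2.4745
L = 6.5204 m

6.5204 m


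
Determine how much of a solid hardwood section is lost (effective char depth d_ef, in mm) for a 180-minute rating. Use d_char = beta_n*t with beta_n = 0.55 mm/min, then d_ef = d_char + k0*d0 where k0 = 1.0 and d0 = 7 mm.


d_char = 0.55 * 180 = 99 mm
d_ef = 99 + 1.0*7 = 106 mm

106 mm


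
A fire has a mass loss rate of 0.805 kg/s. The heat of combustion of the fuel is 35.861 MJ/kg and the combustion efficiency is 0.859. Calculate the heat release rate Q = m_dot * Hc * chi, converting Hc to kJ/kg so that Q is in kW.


Hc = 35.861 MJ/kg = 35.861 * 1000 kJ/kg = 35861 kJ/kg
Q = 0.805 kg/s * 35861 kJ/kg * 0.859 = 24798 kW

24798 kW


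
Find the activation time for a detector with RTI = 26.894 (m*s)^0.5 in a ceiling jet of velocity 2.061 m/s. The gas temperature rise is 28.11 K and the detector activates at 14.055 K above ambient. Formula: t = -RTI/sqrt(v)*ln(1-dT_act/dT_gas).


dT_act/dT_gas = 0.5
ln(1 - 0.5) = -0.69315
t = -26.894 / sqrt(2.061) * -0.69315 = 12.985 s

12.985 s


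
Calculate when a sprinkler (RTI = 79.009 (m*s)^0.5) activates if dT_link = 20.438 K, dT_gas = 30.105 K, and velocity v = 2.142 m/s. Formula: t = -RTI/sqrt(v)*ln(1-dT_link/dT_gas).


dT_link/dT_gas = 0.67889
ln(1 - 0.67889) = -1.1360
t = -79.009 / sqrt(2.142) * -1.1360 = 61.325 s

61.325 s


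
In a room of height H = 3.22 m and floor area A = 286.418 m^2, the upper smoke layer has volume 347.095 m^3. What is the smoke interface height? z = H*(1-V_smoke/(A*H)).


V/(A*H) = 0.37635
1 - 0.37635 = 0.62365
z = 3.22 * 0.62365 = 2.0082 m

2.0082 m


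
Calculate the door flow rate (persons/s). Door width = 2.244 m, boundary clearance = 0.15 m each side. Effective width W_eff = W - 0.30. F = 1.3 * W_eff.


W_eff = 2.244 - 0.30 = 1.944 m
F = 1.3 * 1.944 = 2.5272 persons/s

2.5272 persons/s


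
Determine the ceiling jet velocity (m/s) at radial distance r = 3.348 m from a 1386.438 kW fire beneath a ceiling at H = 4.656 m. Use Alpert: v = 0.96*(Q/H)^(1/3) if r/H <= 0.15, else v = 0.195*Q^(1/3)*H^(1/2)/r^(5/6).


r/H = 3.348 / 4.656 = 0.71907
r/H > 0.15, so v = 0.195*Q^(1/3)*H^(1/2)/r^(5/6)
Q^(1/3) = 11.151
H^(1/2) = 2.1578
r^(5/6) = 2.7373
v = 0.195 * 11.151 * 2.1578 / 2.7373 = 1.7140 m/s

1.7140 m/s


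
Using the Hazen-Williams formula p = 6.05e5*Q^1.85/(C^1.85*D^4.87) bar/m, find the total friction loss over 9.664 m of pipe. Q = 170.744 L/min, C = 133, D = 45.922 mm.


Q^1.85 = 13485
C^1.85 = 8494.3
D^4.87 = 1.2418e+08
p/m = 0.0077344 bar/m
p_total = 0.0077344 * 9.664 = 0.074745 bar

0.074745 bar


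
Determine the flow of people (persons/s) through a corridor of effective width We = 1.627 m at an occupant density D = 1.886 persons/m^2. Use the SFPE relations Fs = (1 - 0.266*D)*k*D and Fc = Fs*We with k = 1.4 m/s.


1 - 0.266*D = 1 - 0.266*1.886 = 0.49832
Fs = 0.49832 * 1.4 * 1.886 = 1.3158 persons/(s*m)
Fc = 1.3158 * 1.627 = 2.1408 persons/s

2.1408 persons/s


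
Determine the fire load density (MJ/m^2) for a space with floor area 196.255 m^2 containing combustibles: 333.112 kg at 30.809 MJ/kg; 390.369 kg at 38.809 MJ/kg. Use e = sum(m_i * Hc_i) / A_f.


Total energy = 333.112*30.809 + 390.369*38.809
= 10262.85 + 15149.83
= 25412.68 MJ
e = 25412.68 / 196.255 = 129.49 MJ/m^2

129.49 MJ/m^2


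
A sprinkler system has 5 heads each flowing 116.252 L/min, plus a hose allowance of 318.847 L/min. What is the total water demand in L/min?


Sprinkler demand = 5 * 116.252 = 581.26 L/min
Total = 581.26 + 318.847 = 900.107 L/min

900.107 L/min


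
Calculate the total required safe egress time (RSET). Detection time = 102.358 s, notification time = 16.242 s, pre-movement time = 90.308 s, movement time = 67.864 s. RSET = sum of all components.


Total = 102.358 + 16.242 + 90.308 + 67.864 = 276.772 s

276.772 s


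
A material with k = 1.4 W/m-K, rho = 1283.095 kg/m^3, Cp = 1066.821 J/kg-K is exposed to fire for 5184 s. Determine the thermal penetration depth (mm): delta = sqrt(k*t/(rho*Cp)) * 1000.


alpha = 1.4 / (1283.095 * 1066.821) = 1.0228e-06 m^2/s
alpha * t = 0.0053020
delta = sqrt(0.0053020) * 1000 = 72.815 mm

72.815 mm


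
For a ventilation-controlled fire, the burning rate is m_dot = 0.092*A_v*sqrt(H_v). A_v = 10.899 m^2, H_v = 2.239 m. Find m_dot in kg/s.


sqrt(H_v) = 1.4963
m_dot = 0.092 * 10.899 * 1.4963 = 1.5004 kg/s

1.5004 kg/s


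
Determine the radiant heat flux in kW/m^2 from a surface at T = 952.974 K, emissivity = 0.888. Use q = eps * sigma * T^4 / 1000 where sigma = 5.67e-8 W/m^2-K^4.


T^4 = 8.2475e+11
q = 0.888 * 5.67e-8 * 8.2475e+11 / 1000 = 41.526 kW/m^2

41.526 kW/m^2


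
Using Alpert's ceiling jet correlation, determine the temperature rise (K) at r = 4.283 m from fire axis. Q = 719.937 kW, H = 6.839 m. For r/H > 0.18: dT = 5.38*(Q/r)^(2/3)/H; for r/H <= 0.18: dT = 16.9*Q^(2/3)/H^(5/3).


r/H = 4.283 / 6.839 = 0.62626
r/H > 0.18, so dT = 5.38*(Q/r)^(2/3)/H
Q/r = 168.09
(Q/r)^(2/3) = 30.458
dT = 5.38 * 30.458 / 6.839 = 23.960 K

23.960 K


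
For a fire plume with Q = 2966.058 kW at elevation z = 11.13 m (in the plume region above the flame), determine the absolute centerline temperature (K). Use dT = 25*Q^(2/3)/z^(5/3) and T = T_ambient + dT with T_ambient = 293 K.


Q^(2/3) = 206.44
z^(5/3) = 55.483
dT = 25 * 206.44 / 55.483 = 93.018 K
T = 293 + 93.018 = 386.02 K

386.02 K


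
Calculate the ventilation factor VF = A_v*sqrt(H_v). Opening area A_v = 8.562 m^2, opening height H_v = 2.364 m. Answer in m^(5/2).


sqrt(H_v) = 1.5375
VF = 8.562 * 1.5375 = 13.164 m^(5/2)

13.164 m^(5/2)


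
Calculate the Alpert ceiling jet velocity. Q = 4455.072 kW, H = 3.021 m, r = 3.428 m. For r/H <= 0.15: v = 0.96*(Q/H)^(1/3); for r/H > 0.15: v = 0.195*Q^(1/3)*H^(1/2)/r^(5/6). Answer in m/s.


r/H = 3.428 / 3.021 = 1.1347
r/H > 0.15, so v = 0.195*Q^(1/3)*H^(1/2)/r^(5/6)
Q^(1/3) = 16.455
H^(1/2) = 1.7381
r^(5/6) = 2.7917
v = 0.195 * 16.455 * 1.7381 / 2.7917 = 1.9977 m/s

1.9977 m/s


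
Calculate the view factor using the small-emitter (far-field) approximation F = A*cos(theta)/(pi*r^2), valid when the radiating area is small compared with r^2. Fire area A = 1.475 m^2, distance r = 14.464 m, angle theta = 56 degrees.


cos(56 deg) = 0.55919
pi*r^2 = 657.24
F = 1.475 * 0.55919 / 657.24 = 0.0012550

0.0012550


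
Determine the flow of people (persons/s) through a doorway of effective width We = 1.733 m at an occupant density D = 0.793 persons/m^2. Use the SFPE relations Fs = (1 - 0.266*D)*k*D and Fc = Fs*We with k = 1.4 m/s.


1 - 0.266*D = 1 - 0.266*0.793 = 0.78906
Fs = 0.78906 * 1.4 * 0.793 = 0.87602 persons/(s*m)
Fc = 0.87602 * 1.733 = 1.5181 persons/s

1.5181 persons/s


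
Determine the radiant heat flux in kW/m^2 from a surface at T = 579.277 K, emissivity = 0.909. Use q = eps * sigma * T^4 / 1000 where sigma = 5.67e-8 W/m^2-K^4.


T^4 = 1.1260e+11
q = 0.909 * 5.67e-8 * 1.1260e+11 / 1000 = 5.8035 kW/m^2

5.8035 kW/m^2


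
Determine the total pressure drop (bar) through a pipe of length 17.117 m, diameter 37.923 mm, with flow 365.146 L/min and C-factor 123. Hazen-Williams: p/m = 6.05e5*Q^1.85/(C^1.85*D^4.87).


Q^1.85 = 55025
C^1.85 = 7350.6
D^4.87 = 4.8894e+07
p/m = 0.092627 bar/m
p_total = 0.092627 * 17.117 = 1.5855 bar

1.5855 bar


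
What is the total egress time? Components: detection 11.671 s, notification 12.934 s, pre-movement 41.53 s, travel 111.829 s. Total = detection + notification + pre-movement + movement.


Total = 11.671 + 12.934 + 41.53 + 111.829 = 177.964 s

177.964 s


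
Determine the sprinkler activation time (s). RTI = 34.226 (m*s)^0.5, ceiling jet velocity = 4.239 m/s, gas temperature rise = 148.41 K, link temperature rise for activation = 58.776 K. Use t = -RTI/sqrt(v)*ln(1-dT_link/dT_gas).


dT_link/dT_gas = 0.39604
ln(1 - 0.39604) = -0.50424
t = -34.226 / sqrt(4.239) * -0.50424 = 8.3823 s

8.3823 s


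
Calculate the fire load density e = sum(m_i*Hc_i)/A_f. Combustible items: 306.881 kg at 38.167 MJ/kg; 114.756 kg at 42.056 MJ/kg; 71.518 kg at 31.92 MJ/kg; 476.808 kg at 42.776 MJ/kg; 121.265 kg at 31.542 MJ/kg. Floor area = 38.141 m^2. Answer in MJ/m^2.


Total energy = 306.881*38.167 + 114.756*42.056 + 71.518*31.92 + 476.808*42.776 + 121.265*31.542
= 11712.73 + 4826.178 + 2282.855 + 20395.94 + 3824.941
= 43042.64 MJ
e = 43042.64 / 38.141 = 1128.5 MJ/m^2

1128.5 MJ/m^2


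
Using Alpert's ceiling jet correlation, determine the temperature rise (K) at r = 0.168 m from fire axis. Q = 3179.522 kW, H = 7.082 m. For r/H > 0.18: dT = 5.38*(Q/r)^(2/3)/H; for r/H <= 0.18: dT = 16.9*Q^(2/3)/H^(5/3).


r/H = 0.168 / 7.082 = 0.023722
r/H <= 0.18, so dT = 16.9*Q^(2/3)/H^(5/3)
Q^(2/3) = 216.23
H^(5/3) = 26.117
dT = 16.9 * 216.23 / 26.117 = 139.92 K

139.92 K


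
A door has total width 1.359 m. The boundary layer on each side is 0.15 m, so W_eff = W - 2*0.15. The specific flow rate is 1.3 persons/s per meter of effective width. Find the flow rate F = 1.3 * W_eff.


W_eff = 1.359 - 0.30 = 1.059 m
F = 1.3 * 1.059 = 1.3767 persons/s

1.3767 persons/s


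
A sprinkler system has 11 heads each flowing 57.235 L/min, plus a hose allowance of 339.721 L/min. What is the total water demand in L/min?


Sprinkler demand = 11 * 57.235 = 629.585 L/min
Total = 629.585 + 339.721 = 969.306 L/min

969.306 L/min


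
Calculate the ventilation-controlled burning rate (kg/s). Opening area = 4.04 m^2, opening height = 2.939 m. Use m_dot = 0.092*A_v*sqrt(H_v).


sqrt(H_v) = 1.7144
m_dot = 0.092 * 4.04 * 1.7144 = 0.63719 kg/s

0.63719 kg/s


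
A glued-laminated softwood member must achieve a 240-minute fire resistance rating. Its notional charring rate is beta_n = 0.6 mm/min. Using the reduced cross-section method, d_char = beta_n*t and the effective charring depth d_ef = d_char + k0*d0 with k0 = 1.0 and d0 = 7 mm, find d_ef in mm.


d_char = 0.6 * 240 = 144 mm
d_ef = 144 + 1.0*7 = 151 mm

151 mm


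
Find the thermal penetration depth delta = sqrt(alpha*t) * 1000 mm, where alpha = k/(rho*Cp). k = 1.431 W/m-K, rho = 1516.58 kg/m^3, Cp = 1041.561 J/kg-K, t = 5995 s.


alpha = 1.431 / (1516.58 * 1041.561) = 9.0592e-07 m^2/s
alpha * t = 0.0054310
delta = sqrt(0.0054310) * 1000 = 73.695 mm

73.695 mm


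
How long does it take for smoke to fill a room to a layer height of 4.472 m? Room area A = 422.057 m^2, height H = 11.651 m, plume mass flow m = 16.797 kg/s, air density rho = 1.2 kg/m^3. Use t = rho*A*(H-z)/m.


H - z = 7.179 m
t = 1.2 * 422.057 * 7.179 / 16.797 = 216.46 s

216.46 s


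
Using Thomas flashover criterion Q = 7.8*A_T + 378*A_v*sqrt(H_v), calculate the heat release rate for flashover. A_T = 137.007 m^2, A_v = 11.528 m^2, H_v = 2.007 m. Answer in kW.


7.8*A_T = 1068.7
sqrt(H_v) = 1.4167
378*A_v*sqrt(H_v) = 6173.3
Q = 1068.7 + 6173.3 = 7242.0 kW

7242.0 kW


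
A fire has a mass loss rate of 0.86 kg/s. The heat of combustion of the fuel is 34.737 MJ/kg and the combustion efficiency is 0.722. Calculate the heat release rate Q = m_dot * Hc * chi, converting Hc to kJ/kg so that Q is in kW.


Hc = 34.737 MJ/kg = 34.737 * 1000 kJ/kg = 34737 kJ/kg
Q = 0.86 kg/s * 34737 kJ/kg * 0.722 = 21569 kW

21569 kW


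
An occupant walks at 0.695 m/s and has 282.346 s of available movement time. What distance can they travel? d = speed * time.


d = 0.695 * 282.346 = 196.23 m

196.23 m


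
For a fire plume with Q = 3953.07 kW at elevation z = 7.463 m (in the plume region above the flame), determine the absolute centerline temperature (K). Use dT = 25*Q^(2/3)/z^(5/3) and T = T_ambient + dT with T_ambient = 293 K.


Q^(2/3) = 250.01
z^(5/3) = 28.501
dT = 25 * 250.01 / 28.501 = 219.30 K
T = 293 + 219.30 = 512.30 K

512.30 K


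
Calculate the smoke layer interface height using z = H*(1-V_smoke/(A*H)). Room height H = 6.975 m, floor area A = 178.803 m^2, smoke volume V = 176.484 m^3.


V/(A*H) = 0.14151
1 - 0.14151 = 0.85849
z = 6.975 * 0.85849 = 5.9880 m

5.9880 m


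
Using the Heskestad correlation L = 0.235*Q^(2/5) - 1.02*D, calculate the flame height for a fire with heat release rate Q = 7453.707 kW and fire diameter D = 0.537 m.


Q^(2/5) = 35.396
0.235 * Q^(2/5) = 8.3180
1.02 * D = 0.54774
L = 7.7702 m

7.7702 m


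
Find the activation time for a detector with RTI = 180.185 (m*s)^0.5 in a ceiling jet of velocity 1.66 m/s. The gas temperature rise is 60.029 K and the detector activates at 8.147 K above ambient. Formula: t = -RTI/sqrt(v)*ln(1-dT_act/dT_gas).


dT_act/dT_gas = 0.13572
ln(1 - 0.13572) = -0.14586
t = -180.185 / sqrt(1.66) * -0.14586 = 20.398 s

20.398 s


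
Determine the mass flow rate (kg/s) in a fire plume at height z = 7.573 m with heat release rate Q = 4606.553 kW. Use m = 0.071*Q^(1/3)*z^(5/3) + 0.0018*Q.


Q^(1/3) = 16.639
z^(5/3) = 29.204
First term = 0.071 * 16.639 * 29.204 = 34.501
Second term = 0.0018 * 4606.553 = 8.2918
m = 42.793 kg/s

42.793 kg/s


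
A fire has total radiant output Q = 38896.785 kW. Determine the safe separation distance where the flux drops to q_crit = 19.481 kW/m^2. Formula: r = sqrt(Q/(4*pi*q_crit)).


4*pi*q_crit = 244.81
Q/(4*pi*q_crit) = 158.89
r = sqrt(158.89) = 12.605 m

12.605 m


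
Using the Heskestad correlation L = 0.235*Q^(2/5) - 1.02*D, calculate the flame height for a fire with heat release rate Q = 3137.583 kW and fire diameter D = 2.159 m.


Q^(2/5) = 25.040
0.235 * Q^(2/5) = 5.8845
1.02 * D = 2.2022
L = 3.6823 m

3.6823 m


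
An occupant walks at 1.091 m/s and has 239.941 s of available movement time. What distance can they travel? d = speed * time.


d = 1.091 * 239.941 = 261.78 m

261.78 m


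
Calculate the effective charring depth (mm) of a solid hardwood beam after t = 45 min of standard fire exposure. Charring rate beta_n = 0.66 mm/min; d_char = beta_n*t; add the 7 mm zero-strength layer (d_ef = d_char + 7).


d_char = 0.66 * 45 = 29.7 mm
d_ef = 29.7 + 1.0*7 = 36.7 mm

36.7 mm


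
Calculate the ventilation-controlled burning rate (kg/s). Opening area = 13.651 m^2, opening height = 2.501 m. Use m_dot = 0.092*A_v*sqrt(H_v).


sqrt(H_v) = 1.5815
m_dot = 0.092 * 13.651 * 1.5815 = 1.9861 kg/s

1.9861 kg/s


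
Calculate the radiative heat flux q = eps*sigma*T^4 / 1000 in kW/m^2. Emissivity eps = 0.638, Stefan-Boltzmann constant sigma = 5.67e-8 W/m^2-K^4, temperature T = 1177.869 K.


T^4 = 1.9248e+12
q = 0.638 * 5.67e-8 * 1.9248e+12 / 1000 = 69.629 kW/m^2

69.629 kW/m^2


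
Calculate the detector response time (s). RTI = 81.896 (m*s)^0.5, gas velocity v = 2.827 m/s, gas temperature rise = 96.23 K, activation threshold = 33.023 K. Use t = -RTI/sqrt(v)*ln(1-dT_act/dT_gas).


dT_act/dT_gas = 0.34317
ln(1 - 0.34317) = -0.42033
t = -81.896 / sqrt(2.827) * -0.42033 = 20.473 s

20.473 s


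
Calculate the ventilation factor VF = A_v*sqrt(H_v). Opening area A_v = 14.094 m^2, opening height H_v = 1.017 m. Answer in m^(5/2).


sqrt(H_v) = 1.0085
VF = 14.094 * 1.0085 = 14.213 m^(5/2)

14.213 m^(5/2)


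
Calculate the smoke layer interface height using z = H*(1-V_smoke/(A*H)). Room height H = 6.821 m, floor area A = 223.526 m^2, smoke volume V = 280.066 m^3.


V/(A*H) = 0.18369
1 - 0.18369 = 0.81631
z = 6.821 * 0.81631 = 5.5681 m

5.5681 m


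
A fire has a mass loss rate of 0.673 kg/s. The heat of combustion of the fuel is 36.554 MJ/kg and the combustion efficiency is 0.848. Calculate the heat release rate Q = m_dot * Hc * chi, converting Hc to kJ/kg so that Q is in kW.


Hc = 36.554 MJ/kg = 36.554 * 1000 kJ/kg = 36554 kJ/kg
Q = 0.673 kg/s * 36554 kJ/kg * 0.848 = 20862 kW

20862 kW
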